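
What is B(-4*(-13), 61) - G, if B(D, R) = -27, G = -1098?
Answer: 1071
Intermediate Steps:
B(-4*(-13), 61) - G = -27 - 1*(-1098) = -27 + 1098 = 1071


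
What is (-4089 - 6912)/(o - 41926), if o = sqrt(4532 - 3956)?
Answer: 11001/41902 ≈ 0.26254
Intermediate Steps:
o = 24 (o = sqrt(576) = 24)
(-4089 - 6912)/(o - 41926) = (-4089 - 6912)/(24 - 41926) = -11001/(-41902) = -11001*(-1/41902) = 11001/41902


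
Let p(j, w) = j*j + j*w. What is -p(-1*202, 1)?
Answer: -40602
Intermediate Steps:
p(j, w) = j² + j*w
-p(-1*202, 1) = -(-1*202)*(-1*202 + 1) = -(-202)*(-202 + 1) = -(-202)*(-201) = -1*40602 = -40602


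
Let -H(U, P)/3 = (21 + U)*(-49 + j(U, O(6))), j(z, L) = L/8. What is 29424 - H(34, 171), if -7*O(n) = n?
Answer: 596997/28 ≈ 21321.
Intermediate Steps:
O(n) = -n/7
j(z, L) = L/8 (j(z, L) = L*(1/8) = L/8)
H(U, P) = 12375/4 + 4125*U/28 (H(U, P) = -3*(21 + U)*(-49 + (-1/7*6)/8) = -3*(21 + U)*(-49 + (1/8)*(-6/7)) = -3*(21 + U)*(-49 - 3/28) = -3*(21 + U)*(-1375)/28 = -3*(-4125/4 - 1375*U/28) = 12375/4 + 4125*U/28)
29424 - H(34, 171) = 29424 - (12375/4 + (4125/28)*34) = 29424 - (12375/4 + 70125/14) = 29424 - 1*226875/28 = 29424 - 226875/28 = 596997/28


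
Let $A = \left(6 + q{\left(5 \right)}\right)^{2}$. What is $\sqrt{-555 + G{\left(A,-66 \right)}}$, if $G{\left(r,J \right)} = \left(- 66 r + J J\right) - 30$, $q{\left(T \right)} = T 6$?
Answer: $3 i \sqrt{9085} \approx 285.95 i$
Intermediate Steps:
$q{\left(T \right)} = 6 T$
$A = 1296$ ($A = \left(6 + 6 \cdot 5\right)^{2} = \left(6 + 30\right)^{2} = 36^{2} = 1296$)
$G{\left(r,J \right)} = -30 + J^{2} - 66 r$ ($G{\left(r,J \right)} = \left(- 66 r + J^{2}\right) - 30 = \left(J^{2} - 66 r\right) - 30 = -30 + J^{2} - 66 r$)
$\sqrt{-555 + G{\left(A,-66 \right)}} = \sqrt{-555 - \left(85566 - 4356\right)} = \sqrt{-555 - 81210} = \sqrt{-81765} = 3 i \sqrt{9085}$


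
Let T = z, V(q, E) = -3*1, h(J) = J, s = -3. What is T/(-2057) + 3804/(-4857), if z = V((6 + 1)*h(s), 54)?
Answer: -2603419/3330283 ≈ -0.78174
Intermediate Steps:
V(q, E) = -3
z = -3
T = -3
T/(-2057) + 3804/(-4857) = -3/(-2057) + 3804/(-4857) = -3*(-1/2057) + 3804*(-1/4857) = 3/2057 - 1268/1619 = -2603419/3330283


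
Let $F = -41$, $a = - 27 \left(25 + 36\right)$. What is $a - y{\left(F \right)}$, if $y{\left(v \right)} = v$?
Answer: $-1606$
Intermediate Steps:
$a = -1647$ ($a = \left(-27\right) 61 = -1647$)
$a - y{\left(F \right)} = -1647 - -41 = -1647 + 41 = -1606$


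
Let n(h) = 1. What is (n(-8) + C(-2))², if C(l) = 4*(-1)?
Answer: 9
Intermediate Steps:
C(l) = -4
(n(-8) + C(-2))² = (1 - 4)² = (-3)² = 9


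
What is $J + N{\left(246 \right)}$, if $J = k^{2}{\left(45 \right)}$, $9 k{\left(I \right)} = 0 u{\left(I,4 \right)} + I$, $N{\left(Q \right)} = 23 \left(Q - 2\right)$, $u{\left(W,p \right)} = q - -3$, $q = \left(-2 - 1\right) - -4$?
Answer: $5637$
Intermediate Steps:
$q = 1$ ($q = -3 + 4 = 1$)
$u{\left(W,p \right)} = 4$ ($u{\left(W,p \right)} = 1 - -3 = 1 + 3 = 4$)
$N{\left(Q \right)} = -46 + 23 Q$ ($N{\left(Q \right)} = 23 \left(-2 + Q\right) = -46 + 23 Q$)
$k{\left(I \right)} = \frac{I}{9}$ ($k{\left(I \right)} = \frac{0 \cdot 4 + I}{9} = \frac{0 + I}{9} = \frac{I}{9}$)
$J = 25$ ($J = \left(\frac{1}{9} \cdot 45\right)^{2} = 5^{2} = 25$)
$J + N{\left(246 \right)} = 25 + \left(-46 + 23 \cdot 246\right) = 25 + \left(-46 + 5658\right) = 25 + 5612 = 5637$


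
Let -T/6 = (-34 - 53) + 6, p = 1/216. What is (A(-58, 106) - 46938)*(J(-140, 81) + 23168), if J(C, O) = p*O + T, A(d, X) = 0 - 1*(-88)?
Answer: -4432829875/4 ≈ -1.1082e+9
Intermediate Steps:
p = 1/216 ≈ 0.0046296
T = 486 (T = -6*((-34 - 53) + 6) = -6*(-87 + 6) = -6*(-81) = 486)
A(d, X) = 88 (A(d, X) = 0 + 88 = 88)
J(C, O) = 486 + O/216 (J(C, O) = O/216 + 486 = 486 + O/216)
(A(-58, 106) - 46938)*(J(-140, 81) + 23168) = (88 - 46938)*((486 + (1/216)*81) + 23168) = -46850*((486 + 3/8) + 23168) = -46850*(3891/8 + 23168) = -46850*189235/8 = -4432829875/4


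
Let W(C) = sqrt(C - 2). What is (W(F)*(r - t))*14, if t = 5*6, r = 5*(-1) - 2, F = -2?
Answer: -1036*I ≈ -1036.0*I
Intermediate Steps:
W(C) = sqrt(-2 + C)
r = -7 (r = -5 - 2 = -7)
t = 30
(W(F)*(r - t))*14 = (sqrt(-2 - 2)*(-7 - 1*30))*14 = (sqrt(-4)*(-7 - 30))*14 = ((2*I)*(-37))*14 = -74*I*14 = -1036*I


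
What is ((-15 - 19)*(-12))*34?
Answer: 13872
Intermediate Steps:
((-15 - 19)*(-12))*34 = -34*(-12)*34 = 408*34 = 13872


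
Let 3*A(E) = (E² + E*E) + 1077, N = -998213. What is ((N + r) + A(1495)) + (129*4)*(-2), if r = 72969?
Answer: 1692299/3 ≈ 5.6410e+5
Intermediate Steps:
A(E) = 359 + 2*E²/3 (A(E) = ((E² + E*E) + 1077)/3 = ((E² + E²) + 1077)/3 = (2*E² + 1077)/3 = (1077 + 2*E²)/3 = 359 + 2*E²/3)
((N + r) + A(1495)) + (129*4)*(-2) = ((-998213 + 72969) + (359 + (⅔)*1495²)) + (129*4)*(-2) = (-925244 + (359 + (⅔)*2235025)) + 516*(-2) = (-925244 + (359 + 4470050/3)) - 1032 = (-925244 + 4471127/3) - 1032 = 1695395/3 - 1032 = 1692299/3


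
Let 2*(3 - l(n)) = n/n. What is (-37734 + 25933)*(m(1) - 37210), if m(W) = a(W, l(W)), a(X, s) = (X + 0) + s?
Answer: 878147813/2 ≈ 4.3907e+8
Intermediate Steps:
l(n) = 5/2 (l(n) = 3 - n/(2*n) = 3 - ½*1 = 3 - ½ = 5/2)
a(X, s) = X + s
m(W) = 5/2 + W (m(W) = W + 5/2 = 5/2 + W)
(-37734 + 25933)*(m(1) - 37210) = (-37734 + 25933)*((5/2 + 1) - 37210) = -11801*(7/2 - 37210) = -11801*(-74413/2) = 878147813/2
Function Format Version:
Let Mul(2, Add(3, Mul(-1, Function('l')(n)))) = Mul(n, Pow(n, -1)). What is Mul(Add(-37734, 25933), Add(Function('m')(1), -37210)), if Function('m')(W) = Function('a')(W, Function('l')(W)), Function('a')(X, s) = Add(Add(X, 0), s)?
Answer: Rational(878147813, 2) ≈ 4.3907e+8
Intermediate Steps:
Function('l')(n) = Rational(5, 2) (Function('l')(n) = Add(3, Mul(Rational(-1, 2), Mul(n, Pow(n, -1)))) = Add(3, Mul(Rational(-1, 2), 1)) = Add(3, Rational(-1, 2)) = Rational(5, 2))
Function('a')(X, s) = Add(X, s)
Function('m')(W) = Add(Rational(5, 2), W) (Function('m')(W) = Add(W, Rational(5, 2)) = Add(Rational(5, 2), W))
Mul(Add(-37734, 25933), Add(Function('m')(1), -37210)) = Mul(Add(-37734, 25933), Add(Add(Rational(5, 2), 1), -37210)) = Mul(-11801, Add(Rational(7, 2), -37210)) = Mul(-11801, Rational(-74413, 2)) = Rational(878147813, 2)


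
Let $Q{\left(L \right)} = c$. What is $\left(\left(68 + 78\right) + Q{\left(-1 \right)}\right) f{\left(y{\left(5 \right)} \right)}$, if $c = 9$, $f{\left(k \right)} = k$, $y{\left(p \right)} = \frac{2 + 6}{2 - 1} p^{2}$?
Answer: $31000$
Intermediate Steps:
$y{\left(p \right)} = 8 p^{2}$ ($y{\left(p \right)} = \frac{8}{1} p^{2} = 8 \cdot 1 p^{2} = 8 p^{2}$)
$Q{\left(L \right)} = 9$
$\left(\left(68 + 78\right) + Q{\left(-1 \right)}\right) f{\left(y{\left(5 \right)} \right)} = \left(\left(68 + 78\right) + 9\right) 8 \cdot 5^{2} = \left(146 + 9\right) 8 \cdot 25 = 155 \cdot 200 = 31000$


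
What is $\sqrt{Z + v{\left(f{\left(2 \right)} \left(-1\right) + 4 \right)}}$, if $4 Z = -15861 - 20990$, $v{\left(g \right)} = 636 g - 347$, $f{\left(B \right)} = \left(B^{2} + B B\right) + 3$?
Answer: $\frac{i \sqrt{56047}}{2} \approx 118.37 i$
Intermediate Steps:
$f{\left(B \right)} = 3 + 2 B^{2}$ ($f{\left(B \right)} = \left(B^{2} + B^{2}\right) + 3 = 2 B^{2} + 3 = 3 + 2 B^{2}$)
$v{\left(g \right)} = -347 + 636 g$
$Z = - \frac{36851}{4}$ ($Z = \frac{-15861 - 20990}{4} = \frac{1}{4} \left(-36851\right) = - \frac{36851}{4} \approx -9212.8$)
$\sqrt{Z + v{\left(f{\left(2 \right)} \left(-1\right) + 4 \right)}} = \sqrt{- \frac{36851}{4} + \left(-347 + 636 \left(\left(3 + 2 \cdot 2^{2}\right) \left(-1\right) + 4\right)\right)} = \sqrt{- \frac{36851}{4} + \left(-347 + 636 \left(\left(3 + 2 \cdot 4\right) \left(-1\right) + 4\right)\right)} = \sqrt{- \frac{36851}{4} + \left(-347 + 636 \left(\left(3 + 8\right) \left(-1\right) + 4\right)\right)} = \sqrt{- \frac{36851}{4} + \left(-347 + 636 \left(11 \left(-1\right) + 4\right)\right)} = \sqrt{- \frac{36851}{4} + \left(-347 + 636 \left(-11 + 4\right)\right)} = \sqrt{- \frac{36851}{4} + \left(-347 + 636 \left(-7\right)\right)} = \sqrt{- \frac{36851}{4} - 4799} = \sqrt{- \frac{56047}{4}} = \frac{i \sqrt{56047}}{2}$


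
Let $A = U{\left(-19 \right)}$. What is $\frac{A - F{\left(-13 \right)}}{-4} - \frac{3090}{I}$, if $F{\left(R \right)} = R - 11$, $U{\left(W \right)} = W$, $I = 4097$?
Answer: $- \frac{32845}{16388} \approx -2.0042$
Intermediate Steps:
$A = -19$
$F{\left(R \right)} = -11 + R$
$\frac{A - F{\left(-13 \right)}}{-4} - \frac{3090}{I} = \frac{-19 - \left(-11 - 13\right)}{-4} - \frac{3090}{4097} = \left(-19 - -24\right) \left(- \frac{1}{4}\right) - \frac{3090}{4097} = \left(-19 + 24\right) \left(- \frac{1}{4}\right) - \frac{3090}{4097} = 5 \left(- \frac{1}{4}\right) - \frac{3090}{4097} = - \frac{5}{4} - \frac{3090}{4097} = - \frac{32845}{16388}$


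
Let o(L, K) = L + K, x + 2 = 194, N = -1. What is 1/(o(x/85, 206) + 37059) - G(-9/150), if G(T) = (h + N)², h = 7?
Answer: -114037727/3167717 ≈ -36.000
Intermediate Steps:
x = 192 (x = -2 + 194 = 192)
G(T) = 36 (G(T) = (7 - 1)² = 6² = 36)
o(L, K) = K + L
1/(o(x/85, 206) + 37059) - G(-9/150) = 1/((206 + 192/85) + 37059) - 1*36 = 1/((206 + 192*(1/85)) + 37059) - 36 = 1/((206 + 192/85) + 37059) - 36 = 1/(17702/85 + 37059) - 36 = 1/(3167717/85) - 36 = 85/3167717 - 36 = -114037727/3167717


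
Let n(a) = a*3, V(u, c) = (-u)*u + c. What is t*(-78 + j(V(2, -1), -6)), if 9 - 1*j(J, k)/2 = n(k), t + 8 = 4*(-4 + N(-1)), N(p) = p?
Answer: 672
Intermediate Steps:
V(u, c) = c - u**2 (V(u, c) = -u**2 + c = c - u**2)
n(a) = 3*a
t = -28 (t = -8 + 4*(-4 - 1) = -8 + 4*(-5) = -8 - 20 = -28)
j(J, k) = 18 - 6*k
t*(-78 + j(V(2, -1), -6)) = -28*(-78 + (18 - 6*(-6))) = -28*(-78 + (18 + 36)) = -28*(-78 + 54) = -28*(-24) = 672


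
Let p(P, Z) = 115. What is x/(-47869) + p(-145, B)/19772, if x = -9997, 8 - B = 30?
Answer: 203165619/946465868 ≈ 0.21466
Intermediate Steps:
B = -22 (B = 8 - 1*30 = 8 - 30 = -22)
x/(-47869) + p(-145, B)/19772 = -9997/(-47869) + 115/19772 = -9997*(-1/47869) + 115*(1/19772) = 9997/47869 + 115/19772 = 203165619/946465868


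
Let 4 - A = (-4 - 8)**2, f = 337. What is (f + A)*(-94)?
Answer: -18518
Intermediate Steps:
A = -140 (A = 4 - (-4 - 8)**2 = 4 - 1*(-12)**2 = 4 - 1*144 = 4 - 144 = -140)
(f + A)*(-94) = (337 - 140)*(-94) = 197*(-94) = -18518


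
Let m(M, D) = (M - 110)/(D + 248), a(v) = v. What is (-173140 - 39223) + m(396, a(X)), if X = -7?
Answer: -51179197/241 ≈ -2.1236e+5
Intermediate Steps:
m(M, D) = (-110 + M)/(248 + D)
(-173140 - 39223) + m(396, a(X)) = (-173140 - 39223) + (-110 + 396)/(248 - 7) = -212363 + 286/241 = -51179197/241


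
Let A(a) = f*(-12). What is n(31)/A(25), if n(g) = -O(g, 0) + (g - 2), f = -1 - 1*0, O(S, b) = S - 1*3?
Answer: 1/12 ≈ 0.083333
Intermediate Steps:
O(S, b) = -3 + S (O(S, b) = S - 3 = -3 + S)
f = -1 (f = -1 + 0 = -1)
n(g) = 1 (n(g) = -(-3 + g) + (g - 2) = (3 - g) + (-2 + g) = 1)
A(a) = 12 (A(a) = -1*(-12) = 12)
n(31)/A(25) = 1/12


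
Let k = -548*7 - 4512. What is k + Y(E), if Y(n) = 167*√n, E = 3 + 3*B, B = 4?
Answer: -8348 + 167*√15 ≈ -7701.2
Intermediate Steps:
E = 15 (E = 3 + 3*4 = 3 + 12 = 15)
k = -8348 (k = -3836 - 4512 = -8348)
k + Y(E) = -8348 + 167*√15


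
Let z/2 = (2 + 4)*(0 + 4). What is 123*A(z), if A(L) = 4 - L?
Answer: -5412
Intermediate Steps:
z = 48 (z = 2*((2 + 4)*(0 + 4)) = 2*(6*4) = 2*24 = 48)
123*A(z) = 123*(4 - 1*48) = 123*(4 - 48) = 123*(-44) = -5412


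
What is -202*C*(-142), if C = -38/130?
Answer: -544996/65 ≈ -8384.5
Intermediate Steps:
C = -19/65 (C = -38*1/130 = -19/65 ≈ -0.29231)
-202*C*(-142) = -202*(-19/65)*(-142) = (3838/65)*(-142) = -544996/65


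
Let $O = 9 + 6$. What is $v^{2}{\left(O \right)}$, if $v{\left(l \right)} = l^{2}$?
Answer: $50625$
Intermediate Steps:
$O = 15$
$v^{2}{\left(O \right)} = \left(15^{2}\right)^{2} = 225^{2} = 50625$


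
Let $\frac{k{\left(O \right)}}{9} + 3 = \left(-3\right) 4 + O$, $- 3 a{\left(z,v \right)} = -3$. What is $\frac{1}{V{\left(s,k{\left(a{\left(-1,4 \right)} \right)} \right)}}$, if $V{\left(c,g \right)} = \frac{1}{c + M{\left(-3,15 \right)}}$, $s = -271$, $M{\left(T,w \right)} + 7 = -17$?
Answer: $-295$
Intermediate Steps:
$a{\left(z,v \right)} = 1$ ($a{\left(z,v \right)} = \left(- \frac{1}{3}\right) \left(-3\right) = 1$)
$M{\left(T,w \right)} = -24$ ($M{\left(T,w \right)} = -7 - 17 = -24$)
$k{\left(O \right)} = -135 + 9 O$ ($k{\left(O \right)} = -27 + 9 \left(\left(-3\right) 4 + O\right) = -27 + 9 \left(-12 + O\right) = -27 + \left(-108 + 9 O\right) = -135 + 9 O$)
$V{\left(c,g \right)} = \frac{1}{-24 + c}$ ($V{\left(c,g \right)} = \frac{1}{c - 24} = \frac{1}{-24 + c}$)
$\frac{1}{V{\left(s,k{\left(a{\left(-1,4 \right)} \right)} \right)}} = \frac{1}{\frac{1}{-24 - 271}} = \frac{1}{\frac{1}{-295}} = \frac{1}{- \frac{1}{295}} = -295$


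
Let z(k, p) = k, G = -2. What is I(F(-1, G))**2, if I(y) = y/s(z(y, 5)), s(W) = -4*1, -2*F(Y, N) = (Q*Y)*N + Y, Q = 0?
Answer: 1/64 ≈ 0.015625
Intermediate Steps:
F(Y, N) = -Y/2 (F(Y, N) = -((0*Y)*N + Y)/2 = -(0*N + Y)/2 = -(0 + Y)/2 = -Y/2)
s(W) = -4
I(y) = -y/4 (I(y) = y/(-4) = y*(-1/4) = -y/4)
I(F(-1, G))**2 = (-(-1)*(-1)/8)**2 = (-1/4*1/2)**2 = (-1/8)**2 = 1/64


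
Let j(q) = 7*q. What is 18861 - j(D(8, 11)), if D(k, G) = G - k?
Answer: 18840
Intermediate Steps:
18861 - j(D(8, 11)) = 18861 - 7*(11 - 1*8) = 18861 - 7*(11 - 8) = 18861 - 7*3 = 18861 - 1*21 = 18861 - 21 = 18840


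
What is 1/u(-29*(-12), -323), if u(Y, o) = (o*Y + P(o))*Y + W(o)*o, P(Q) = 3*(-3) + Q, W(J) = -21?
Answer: -1/39225345 ≈ -2.5494e-8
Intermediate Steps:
P(Q) = -9 + Q
u(Y, o) = -21*o + Y*(-9 + o + Y*o) (u(Y, o) = (o*Y + (-9 + o))*Y - 21*o = (Y*o + (-9 + o))*Y - 21*o = (-9 + o + Y*o)*Y - 21*o = Y*(-9 + o + Y*o) - 21*o = -21*o + Y*(-9 + o + Y*o))
1/u(-29*(-12), -323) = 1/(-21*(-323) + (-29*(-12))*(-9 - 323) - 323*(-29*(-12))²) = 1/(6783 + 348*(-332) - 323*348²) = 1/(6783 - 115536 - 323*121104) = 1/(6783 - 115536 - 39116592) = 1/(-39225345) = -1/39225345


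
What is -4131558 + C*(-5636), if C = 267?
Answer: -5636370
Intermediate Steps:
-4131558 + C*(-5636) = -4131558 + 267*(-5636) = -4131558 - 1504812 = -5636370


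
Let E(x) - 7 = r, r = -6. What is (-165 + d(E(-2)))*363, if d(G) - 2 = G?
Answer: -58806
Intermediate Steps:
E(x) = 1 (E(x) = 7 - 6 = 1)
d(G) = 2 + G
(-165 + d(E(-2)))*363 = (-165 + (2 + 1))*363 = (-165 + 3)*363 = -162*363 = -58806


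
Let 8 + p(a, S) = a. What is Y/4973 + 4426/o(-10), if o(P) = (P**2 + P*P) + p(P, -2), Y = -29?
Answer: 11002610/452543 ≈ 24.313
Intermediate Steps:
p(a, S) = -8 + a
o(P) = -8 + P + 2*P**2 (o(P) = (P**2 + P*P) + (-8 + P) = (P**2 + P**2) + (-8 + P) = 2*P**2 + (-8 + P) = -8 + P + 2*P**2)
Y/4973 + 4426/o(-10) = -29/4973 + 4426/(-8 - 10 + 2*(-10)**2) = -29*1/4973 + 4426/(-8 - 10 + 2*100) = -29/4973 + 4426/(-8 - 10 + 200) = -29/4973 + 4426/182 = -29/4973 + 4426*(1/182) = -29/4973 + 2213/91 = 11002610/452543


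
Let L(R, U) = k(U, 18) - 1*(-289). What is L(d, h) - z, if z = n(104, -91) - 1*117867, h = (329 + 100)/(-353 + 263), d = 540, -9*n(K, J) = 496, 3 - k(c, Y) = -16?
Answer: 1064071/9 ≈ 1.1823e+5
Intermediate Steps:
k(c, Y) = 19 (k(c, Y) = 3 - 1*(-16) = 3 + 16 = 19)
n(K, J) = -496/9 (n(K, J) = -1/9*496 = -496/9)
h = -143/30 (h = 429/(-90) = 429*(-1/90) = -143/30 ≈ -4.7667)
z = -1061299/9 (z = -496/9 - 1*117867 = -496/9 - 117867 = -1061299/9 ≈ -1.1792e+5)
L(R, U) = 308 (L(R, U) = 19 - 1*(-289) = 19 + 289 = 308)
L(d, h) - z = 308 - 1*(-1061299/9) = 308 + 1061299/9 = 1064071/9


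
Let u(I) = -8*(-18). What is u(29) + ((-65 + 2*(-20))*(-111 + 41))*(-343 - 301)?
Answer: -4733256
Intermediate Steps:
u(I) = 144
u(29) + ((-65 + 2*(-20))*(-111 + 41))*(-343 - 301) = 144 + ((-65 + 2*(-20))*(-111 + 41))*(-343 - 301) = 144 + ((-65 - 40)*(-70))*(-644) = 144 - 105*(-70)*(-644) = 144 + 7350*(-644) = 144 - 4733400 = -4733256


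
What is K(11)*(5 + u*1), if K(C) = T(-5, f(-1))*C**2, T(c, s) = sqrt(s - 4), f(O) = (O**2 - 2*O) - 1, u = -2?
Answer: 363*I*sqrt(2) ≈ 513.36*I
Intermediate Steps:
f(O) = -1 + O**2 - 2*O
T(c, s) = sqrt(-4 + s)
K(C) = I*sqrt(2)*C**2 (K(C) = sqrt(-4 + (-1 + (-1)**2 - 2*(-1)))*C**2 = sqrt(-4 + (-1 + 1 + 2))*C**2 = sqrt(-4 + 2)*C**2 = sqrt(-2)*C**2 = (I*sqrt(2))*C**2 = I*sqrt(2)*C**2)
K(11)*(5 + u*1) = (I*sqrt(2)*11**2)*(5 - 2*1) = (I*sqrt(2)*121)*(5 - 2) = (121*I*sqrt(2))*3 = 363*I*sqrt(2)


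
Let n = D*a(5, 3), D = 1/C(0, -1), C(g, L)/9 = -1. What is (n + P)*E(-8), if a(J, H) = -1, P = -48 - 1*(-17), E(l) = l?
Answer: 2224/9 ≈ 247.11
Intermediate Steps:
C(g, L) = -9 (C(g, L) = 9*(-1) = -9)
P = -31 (P = -48 + 17 = -31)
D = -1/9 (D = 1/(-9) = -1/9 ≈ -0.11111)
n = 1/9 (n = -1/9*(-1) = 1/9 ≈ 0.11111)
(n + P)*E(-8) = (1/9 - 31)*(-8) = -278/9*(-8) = 2224/9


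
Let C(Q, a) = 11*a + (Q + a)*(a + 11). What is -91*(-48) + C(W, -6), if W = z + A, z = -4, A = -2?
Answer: 4242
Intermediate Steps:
W = -6 (W = -4 - 2 = -6)
C(Q, a) = 11*a + (11 + a)*(Q + a) (C(Q, a) = 11*a + (Q + a)*(11 + a) = 11*a + (11 + a)*(Q + a))
-91*(-48) + C(W, -6) = -91*(-48) + ((-6)² + 11*(-6) + 22*(-6) - 6*(-6)) = 4368 + (36 - 66 - 132 + 36) = 4368 - 126 = 4242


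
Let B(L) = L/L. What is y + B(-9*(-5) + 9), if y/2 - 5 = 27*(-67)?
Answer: -3607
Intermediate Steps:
B(L) = 1
y = -3608 (y = 10 + 2*(27*(-67)) = 10 + 2*(-1809) = 10 - 3618 = -3608)
y + B(-9*(-5) + 9) = -3608 + 1 = -3607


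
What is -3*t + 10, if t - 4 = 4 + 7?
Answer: -35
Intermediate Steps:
t = 15 (t = 4 + (4 + 7) = 4 + 11 = 15)
-3*t + 10 = -3*15 + 10 = -45 + 10 = -35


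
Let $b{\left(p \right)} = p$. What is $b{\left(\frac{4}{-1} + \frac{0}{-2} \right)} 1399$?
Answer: $-5596$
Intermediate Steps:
$b{\left(\frac{4}{-1} + \frac{0}{-2} \right)} 1399 = \left(\frac{4}{-1} + \frac{0}{-2}\right) 1399 = \left(4 \left(-1\right) + 0 \left(- \frac{1}{2}\right)\right) 1399 = \left(-4 + 0\right) 1399 = \left(-4\right) 1399 = -5596$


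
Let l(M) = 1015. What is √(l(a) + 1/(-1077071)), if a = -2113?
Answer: 2*√294370791762386/1077071 ≈ 31.859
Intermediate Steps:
√(l(a) + 1/(-1077071)) = √(1015 + 1/(-1077071)) = √(1015 - 1/1077071) = √(1093227064/1077071) = 2*√294370791762386/1077071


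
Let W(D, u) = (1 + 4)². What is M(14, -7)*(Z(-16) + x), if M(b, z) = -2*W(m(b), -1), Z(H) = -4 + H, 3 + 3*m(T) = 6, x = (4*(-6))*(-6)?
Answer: -6200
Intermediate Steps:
x = 144 (x = -24*(-6) = 144)
m(T) = 1 (m(T) = -1 + (⅓)*6 = -1 + 2 = 1)
W(D, u) = 25 (W(D, u) = 5² = 25)
M(b, z) = -50 (M(b, z) = -2*25 = -50)
M(14, -7)*(Z(-16) + x) = -50*((-4 - 16) + 144) = -50*(-20 + 144) = -50*124 = -6200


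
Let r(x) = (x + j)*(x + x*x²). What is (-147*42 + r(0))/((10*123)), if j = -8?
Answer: -1029/205 ≈ -5.0195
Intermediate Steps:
r(x) = (-8 + x)*(x + x³) (r(x) = (x - 8)*(x + x*x²) = (-8 + x)*(x + x³))
(-147*42 + r(0))/((10*123)) = (-147*42 + 0*(-8 + 0 + 0³ - 8*0²))/((10*123)) = (-6174 + 0*(-8 + 0 + 0 - 8*0))/1230 = (-6174 + 0*(-8 + 0 + 0 + 0))*(1/1230) = (-6174 + 0*(-8))*(1/1230) = (-6174 + 0)*(1/1230) = -6174*1/1230 = -1029/205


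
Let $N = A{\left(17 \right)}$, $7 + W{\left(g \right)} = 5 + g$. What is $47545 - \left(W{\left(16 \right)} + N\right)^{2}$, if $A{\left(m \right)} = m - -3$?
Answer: $46389$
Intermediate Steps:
$W{\left(g \right)} = -2 + g$ ($W{\left(g \right)} = -7 + \left(5 + g\right) = -2 + g$)
$A{\left(m \right)} = 3 + m$ ($A{\left(m \right)} = m + 3 = 3 + m$)
$N = 20$ ($N = 3 + 17 = 20$)
$47545 - \left(W{\left(16 \right)} + N\right)^{2} = 47545 - \left(\left(-2 + 16\right) + 20\right)^{2} = 47545 - \left(14 + 20\right)^{2} = 47545 - 34^{2} = 47545 - 1156 = 46389$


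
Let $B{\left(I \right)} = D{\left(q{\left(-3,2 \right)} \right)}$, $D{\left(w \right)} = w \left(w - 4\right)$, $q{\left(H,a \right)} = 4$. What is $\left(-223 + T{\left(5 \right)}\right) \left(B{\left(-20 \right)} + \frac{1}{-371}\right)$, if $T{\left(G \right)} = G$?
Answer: $\frac{218}{371} \approx 0.5876$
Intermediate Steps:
$D{\left(w \right)} = w \left(-4 + w\right)$
$B{\left(I \right)} = 0$ ($B{\left(I \right)} = 4 \left(-4 + 4\right) = 4 \cdot 0 = 0$)
$\left(-223 + T{\left(5 \right)}\right) \left(B{\left(-20 \right)} + \frac{1}{-371}\right) = \left(-223 + 5\right) \left(0 + \frac{1}{-371}\right) = - 218 \left(0 - \frac{1}{371}\right) = \left(-218\right) \left(- \frac{1}{371}\right) = \frac{218}{371}$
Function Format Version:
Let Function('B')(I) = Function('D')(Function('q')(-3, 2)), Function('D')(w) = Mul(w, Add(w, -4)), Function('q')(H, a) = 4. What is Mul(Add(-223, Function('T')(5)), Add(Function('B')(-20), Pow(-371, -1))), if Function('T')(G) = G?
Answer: Rational(218, 371) ≈ 0.58760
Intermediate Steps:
Function('D')(w) = Mul(w, Add(-4, w))
Function('B')(I) = 0 (Function('B')(I) = Mul(4, Add(-4, 4)) = Mul(4, 0) = 0)
Mul(Add(-223, Function('T')(5)), Add(Function('B')(-20), Pow(-371, -1))) = Mul(Add(-223, 5), Add(0, Pow(-371, -1))) = Mul(-218, Add(0, Rational(-1, 371))) = Mul(-218, Rational(-1, 371)) = Rational(218, 371)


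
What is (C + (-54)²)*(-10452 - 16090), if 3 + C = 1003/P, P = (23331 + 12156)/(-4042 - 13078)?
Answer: -2287980676882/35487 ≈ -6.4474e+7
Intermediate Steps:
P = -35487/17120 (P = 35487/(-17120) = 35487*(-1/17120) = -35487/17120 ≈ -2.0728)
C = -17277821/35487 (C = -3 + 1003/(-35487/17120) = -3 + 1003*(-17120/35487) = -3 - 17171360/35487 = -17277821/35487 ≈ -486.88)
(C + (-54)²)*(-10452 - 16090) = (-17277821/35487 + (-54)²)*(-10452 - 16090) = (-17277821/35487 + 2916)*(-26542) = (86202271/35487)*(-26542) = -2287980676882/35487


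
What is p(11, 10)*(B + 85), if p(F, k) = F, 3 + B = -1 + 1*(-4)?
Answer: 847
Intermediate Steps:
B = -8 (B = -3 + (-1 + 1*(-4)) = -3 + (-1 - 4) = -3 - 5 = -8)
p(11, 10)*(B + 85) = 11*(-8 + 85) = 11*77 = 847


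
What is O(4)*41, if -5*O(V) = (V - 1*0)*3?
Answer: -492/5 ≈ -98.400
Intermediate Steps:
O(V) = -3*V/5 (O(V) = -(V - 1*0)*3/5 = -(V + 0)*3/5 = -V*3/5 = -3*V/5)
O(4)*41 = -⅗*4*41 = -12/5*41 = -492/5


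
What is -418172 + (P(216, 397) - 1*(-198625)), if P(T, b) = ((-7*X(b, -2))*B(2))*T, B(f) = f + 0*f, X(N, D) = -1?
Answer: -216523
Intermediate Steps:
B(f) = f (B(f) = f + 0 = f)
P(T, b) = 14*T (P(T, b) = (-7*(-1)*2)*T = (7*2)*T = 14*T)
-418172 + (P(216, 397) - 1*(-198625)) = -418172 + (14*216 - 1*(-198625)) = -418172 + (3024 + 198625) = -418172 + 201649 = -216523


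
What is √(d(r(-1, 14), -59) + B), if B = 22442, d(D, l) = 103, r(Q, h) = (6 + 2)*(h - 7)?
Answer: 3*√2505 ≈ 150.15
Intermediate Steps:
r(Q, h) = -56 + 8*h (r(Q, h) = 8*(-7 + h) = -56 + 8*h)
√(d(r(-1, 14), -59) + B) = √(103 + 22442) = √22545 = 3*√2505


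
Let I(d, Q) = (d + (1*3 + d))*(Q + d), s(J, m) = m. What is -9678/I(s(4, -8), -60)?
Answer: -4839/442 ≈ -10.948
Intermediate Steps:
I(d, Q) = (3 + 2*d)*(Q + d) (I(d, Q) = (d + (3 + d))*(Q + d) = (3 + 2*d)*(Q + d))
-9678/I(s(4, -8), -60) = -9678/(2*(-8)² + 3*(-60) + 3*(-8) + 2*(-60)*(-8)) = -9678/(2*64 - 180 - 24 + 960) = -9678/(128 - 180 - 24 + 960) = -9678/884 = -9678*1/884 = -4839/442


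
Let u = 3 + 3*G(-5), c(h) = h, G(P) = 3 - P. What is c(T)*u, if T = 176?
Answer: 4752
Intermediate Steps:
u = 27 (u = 3 + 3*(3 - 1*(-5)) = 3 + 3*(3 + 5) = 3 + 3*8 = 3 + 24 = 27)
c(T)*u = 176*27 = 4752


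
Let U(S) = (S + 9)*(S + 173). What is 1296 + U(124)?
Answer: 40797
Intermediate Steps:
U(S) = (9 + S)*(173 + S)
1296 + U(124) = 1296 + (1557 + 124**2 + 182*124) = 1296 + (1557 + 15376 + 22568) = 1296 + 39501 = 40797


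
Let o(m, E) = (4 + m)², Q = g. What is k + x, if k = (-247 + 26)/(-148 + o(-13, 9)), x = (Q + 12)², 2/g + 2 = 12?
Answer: 254832/1675 ≈ 152.14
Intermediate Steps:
g = ⅕ (g = 2/(-2 + 12) = 2/10 = 2*(⅒) = ⅕ ≈ 0.20000)
Q = ⅕ ≈ 0.20000
x = 3721/25 (x = (⅕ + 12)² = (61/5)² = 3721/25 ≈ 148.84)
k = 221/67 (k = (-247 + 26)/(-148 + (4 - 13)²) = -221/(-148 + (-9)²) = -221/(-148 + 81) = -221/(-67) = -221*(-1/67) = 221/67 ≈ 3.2985)
k + x = 221/67 + 3721/25 = 254832/1675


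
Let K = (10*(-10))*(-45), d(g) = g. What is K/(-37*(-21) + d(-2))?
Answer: 180/31 ≈ 5.8064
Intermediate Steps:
K = 4500 (K = -100*(-45) = 4500)
K/(-37*(-21) + d(-2)) = 4500/(-37*(-21) - 2) = 4500/(777 - 2) = 4500/775 = 4500*(1/775) = 180/31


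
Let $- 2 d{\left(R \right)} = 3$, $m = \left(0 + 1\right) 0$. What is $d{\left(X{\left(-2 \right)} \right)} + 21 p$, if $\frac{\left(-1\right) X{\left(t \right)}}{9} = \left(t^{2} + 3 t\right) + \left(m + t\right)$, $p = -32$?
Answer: $- \frac{1347}{2} \approx -673.5$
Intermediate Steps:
$m = 0$ ($m = 1 \cdot 0 = 0$)
$X{\left(t \right)} = - 36 t - 9 t^{2}$ ($X{\left(t \right)} = - 9 \left(\left(t^{2} + 3 t\right) + \left(0 + t\right)\right) = - 9 \left(\left(t^{2} + 3 t\right) + t\right) = - 9 \left(t^{2} + 4 t\right) = - 36 t - 9 t^{2}$)
$d{\left(R \right)} = - \frac{3}{2}$ ($d{\left(R \right)} = \left(- \frac{1}{2}\right) 3 = - \frac{3}{2}$)
$d{\left(X{\left(-2 \right)} \right)} + 21 p = - \frac{3}{2} + 21 \left(-32\right) = - \frac{3}{2} - 672 = - \frac{1347}{2}$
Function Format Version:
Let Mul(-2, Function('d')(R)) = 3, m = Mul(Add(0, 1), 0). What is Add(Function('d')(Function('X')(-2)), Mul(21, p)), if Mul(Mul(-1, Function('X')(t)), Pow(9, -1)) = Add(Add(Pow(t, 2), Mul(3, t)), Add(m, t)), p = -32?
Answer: Rational(-1347, 2) ≈ -673.50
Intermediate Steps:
m = 0 (m = Mul(1, 0) = 0)
Function('X')(t) = Add(Mul(-36, t), Mul(-9, Pow(t, 2))) (Function('X')(t) = Mul(-9, Add(Add(Pow(t, 2), Mul(3, t)), Add(0, t))) = Mul(-9, Add(Add(Pow(t, 2), Mul(3, t)), t)) = Mul(-9, Add(Pow(t, 2), Mul(4, t))) = Add(Mul(-36, t), Mul(-9, Pow(t, 2))))
Function('d')(R) = Rational(-3, 2) (Function('d')(R) = Mul(Rational(-1, 2), 3) = Rational(-3, 2))
Add(Function('d')(Function('X')(-2)), Mul(21, p)) = Add(Rational(-3, 2), Mul(21, -32)) = Add(Rational(-3, 2), -672) = Rational(-1347, 2)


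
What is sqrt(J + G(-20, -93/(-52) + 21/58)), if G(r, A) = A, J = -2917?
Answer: I*sqrt(1657138561)/754 ≈ 53.989*I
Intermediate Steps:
sqrt(J + G(-20, -93/(-52) + 21/58)) = sqrt(-2917 + (-93/(-52) + 21/58)) = sqrt(-2917 + (-93*(-1/52) + 21*(1/58))) = sqrt(-2917 + (93/52 + 21/58)) = sqrt(-2917 + 3243/1508) = sqrt(-4395593/1508) = I*sqrt(1657138561)/754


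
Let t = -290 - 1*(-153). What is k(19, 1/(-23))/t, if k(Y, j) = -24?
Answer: 24/137 ≈ 0.17518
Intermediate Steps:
t = -137 (t = -290 + 153 = -137)
k(19, 1/(-23))/t = -24/(-137) = -24*(-1/137) = 24/137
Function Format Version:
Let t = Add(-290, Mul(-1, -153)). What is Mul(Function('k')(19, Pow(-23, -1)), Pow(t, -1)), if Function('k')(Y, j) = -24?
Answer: Rational(24, 137) ≈ 0.17518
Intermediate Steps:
t = -137 (t = Add(-290, 153) = -137)
Mul(Function('k')(19, Pow(-23, -1)), Pow(t, -1)) = Mul(-24, Pow(-137, -1)) = Mul(-24, Rational(-1, 137)) = Rational(24, 137)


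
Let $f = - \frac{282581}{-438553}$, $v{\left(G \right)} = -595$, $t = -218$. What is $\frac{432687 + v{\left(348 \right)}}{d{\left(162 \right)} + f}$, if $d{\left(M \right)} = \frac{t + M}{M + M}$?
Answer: $\frac{15349114672956}{16749319} \approx 9.164 \cdot 10^{5}$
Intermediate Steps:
$d{\left(M \right)} = \frac{-218 + M}{2 M}$ ($d{\left(M \right)} = \frac{-218 + M}{M + M} = \frac{-218 + M}{2 M}$)
$f = \frac{282581}{438553}$ ($f = \left(-282581\right) \left(- \frac{1}{438553}\right) = \frac{282581}{438553} \approx 0.64435$)
$\frac{432687 + v{\left(348 \right)}}{d{\left(162 \right)} + f} = \frac{432687 - 595}{\frac{-218 + 162}{2 \cdot 162} + \frac{282581}{438553}} = \frac{432092}{\frac{1}{2} \cdot \frac{1}{162} \left(-56\right) + \frac{282581}{438553}} = \frac{432092}{- \frac{14}{81} + \frac{282581}{438553}} = \frac{432092}{\frac{16749319}{35522793}} = 432092 \cdot \frac{35522793}{16749319} = \frac{15349114672956}{16749319}$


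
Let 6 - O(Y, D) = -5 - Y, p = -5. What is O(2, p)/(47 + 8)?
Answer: 13/55 ≈ 0.23636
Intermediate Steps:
O(Y, D) = 11 + Y (O(Y, D) = 6 - (-5 - Y) = 6 + (5 + Y) = 11 + Y)
O(2, p)/(47 + 8) = (11 + 2)/(47 + 8) = 13/55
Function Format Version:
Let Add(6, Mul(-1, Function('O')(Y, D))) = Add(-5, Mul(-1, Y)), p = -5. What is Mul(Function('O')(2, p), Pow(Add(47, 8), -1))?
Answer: Rational(13, 55) ≈ 0.23636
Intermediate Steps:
Function('O')(Y, D) = Add(11, Y) (Function('O')(Y, D) = Add(6, Mul(-1, Add(-5, Mul(-1, Y)))) = Add(6, Add(5, Y)) = Add(11, Y))
Mul(Function('O')(2, p), Pow(Add(47, 8), -1)) = Mul(Add(11, 2), Pow(Add(47, 8), -1)) = Mul(13, Pow(55, -1)) = Mul(13, Rational(1, 55)) = Rational(13, 55)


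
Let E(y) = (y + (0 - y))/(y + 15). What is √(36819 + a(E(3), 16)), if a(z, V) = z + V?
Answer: √36835 ≈ 191.92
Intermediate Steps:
E(y) = 0 (E(y) = (y - y)/(15 + y) = 0/(15 + y) = 0)
a(z, V) = V + z
√(36819 + a(E(3), 16)) = √(36819 + (16 + 0)) = √(36819 + 16) = √36835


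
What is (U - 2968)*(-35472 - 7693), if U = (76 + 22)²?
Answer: -286442940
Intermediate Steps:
U = 9604 (U = 98² = 9604)
(U - 2968)*(-35472 - 7693) = (9604 - 2968)*(-35472 - 7693) = 6636*(-43165) = -286442940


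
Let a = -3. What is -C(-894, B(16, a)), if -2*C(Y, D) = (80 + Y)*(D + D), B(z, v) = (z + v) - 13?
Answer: 0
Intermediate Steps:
B(z, v) = -13 + v + z (B(z, v) = (v + z) - 13 = -13 + v + z)
C(Y, D) = -D*(80 + Y) (C(Y, D) = -(80 + Y)*(D + D)/2 = -(80 + Y)*2*D/2 = -D*(80 + Y))
-C(-894, B(16, a)) = -(-1)*(-13 - 3 + 16)*(80 - 894) = -(-1)*0*(-814) = -1*0 = 0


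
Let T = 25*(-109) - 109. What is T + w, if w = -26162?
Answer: -28996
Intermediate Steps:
T = -2834 (T = -2725 - 109 = -2834)
T + w = -2834 - 26162 = -28996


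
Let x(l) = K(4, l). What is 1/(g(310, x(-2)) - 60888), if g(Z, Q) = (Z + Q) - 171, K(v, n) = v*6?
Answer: -1/60725 ≈ -1.6468e-5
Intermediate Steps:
K(v, n) = 6*v
x(l) = 24 (x(l) = 6*4 = 24)
g(Z, Q) = -171 + Q + Z (g(Z, Q) = (Q + Z) - 171 = -171 + Q + Z)
1/(g(310, x(-2)) - 60888) = 1/((-171 + 24 + 310) - 60888) = 1/(163 - 60888) = 1/(-60725) = -1/60725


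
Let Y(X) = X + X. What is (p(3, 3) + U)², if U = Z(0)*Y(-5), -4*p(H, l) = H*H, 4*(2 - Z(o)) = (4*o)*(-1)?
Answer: 7921/16 ≈ 495.06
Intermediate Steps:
Y(X) = 2*X
Z(o) = 2 + o (Z(o) = 2 - 4*o*(-1)/4 = 2 - (-1)*o = 2 + o)
p(H, l) = -H²/4 (p(H, l) = -H*H/4 = -H²/4)
U = -20 (U = (2 + 0)*(2*(-5)) = 2*(-10) = -20)
(p(3, 3) + U)² = (-¼*3² - 20)² = (-¼*9 - 20)² = (-9/4 - 20)² = (-89/4)² = 7921/16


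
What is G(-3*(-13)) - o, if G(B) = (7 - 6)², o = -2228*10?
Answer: 22281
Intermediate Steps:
o = -22280
G(B) = 1 (G(B) = 1² = 1)
G(-3*(-13)) - o = 1 - 1*(-22280) = 1 + 22280 = 22281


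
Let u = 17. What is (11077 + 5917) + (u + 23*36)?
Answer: 17839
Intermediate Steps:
(11077 + 5917) + (u + 23*36) = (11077 + 5917) + (17 + 23*36) = 16994 + (17 + 828) = 16994 + 845 = 17839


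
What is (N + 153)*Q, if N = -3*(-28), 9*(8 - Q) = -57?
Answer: 3397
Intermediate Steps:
Q = 43/3 (Q = 8 - ⅑*(-57) = 8 + 19/3 = 43/3 ≈ 14.333)
N = 84
(N + 153)*Q = (84 + 153)*(43/3) = 237*(43/3) = 3397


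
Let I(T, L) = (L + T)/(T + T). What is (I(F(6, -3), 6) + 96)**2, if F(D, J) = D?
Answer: 9409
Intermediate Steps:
I(T, L) = (L + T)/(2*T) (I(T, L) = (L + T)/((2*T)) = (L + T)*(1/(2*T)) = (L + T)/(2*T))
(I(F(6, -3), 6) + 96)**2 = ((1/2)*(6 + 6)/6 + 96)**2 = ((1/2)*(1/6)*12 + 96)**2 = (1 + 96)**2 = 97**2 = 9409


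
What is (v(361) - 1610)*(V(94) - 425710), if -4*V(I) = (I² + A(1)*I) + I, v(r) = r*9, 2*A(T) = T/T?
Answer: -2805668063/4 ≈ -7.0142e+8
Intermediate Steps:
A(T) = ½ (A(T) = (T/T)/2 = (½)*1 = ½)
v(r) = 9*r
V(I) = -3*I/8 - I²/4 (V(I) = -((I² + I/2) + I)/4 = -(I² + 3*I/2)/4 = -3*I/8 - I²/4)
(v(361) - 1610)*(V(94) - 425710) = (9*361 - 1610)*(-⅛*94*(3 + 2*94) - 425710) = (3249 - 1610)*(-⅛*94*(3 + 188) - 425710) = 1639*(-⅛*94*191 - 425710) = 1639*(-8977/4 - 425710) = 1639*(-1711817/4) = -2805668063/4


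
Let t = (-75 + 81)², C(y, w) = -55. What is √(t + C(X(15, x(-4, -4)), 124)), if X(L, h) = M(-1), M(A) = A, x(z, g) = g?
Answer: I*√19 ≈ 4.3589*I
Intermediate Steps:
X(L, h) = -1
t = 36 (t = 6² = 36)
√(t + C(X(15, x(-4, -4)), 124)) = √(36 - 55) = √(-19) = I*√19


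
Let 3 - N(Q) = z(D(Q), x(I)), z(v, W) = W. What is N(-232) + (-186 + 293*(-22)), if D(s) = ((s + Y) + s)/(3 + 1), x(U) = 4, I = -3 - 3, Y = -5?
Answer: -6633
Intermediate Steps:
I = -6
D(s) = -5/4 + s/2 (D(s) = ((s - 5) + s)/(3 + 1) = ((-5 + s) + s)/4 = (-5 + 2*s)*(¼) = -5/4 + s/2)
N(Q) = -1 (N(Q) = 3 - 1*4 = 3 - 4 = -1)
N(-232) + (-186 + 293*(-22)) = -1 + (-186 + 293*(-22)) = -1 + (-186 - 6446) = -1 - 6632 = -6633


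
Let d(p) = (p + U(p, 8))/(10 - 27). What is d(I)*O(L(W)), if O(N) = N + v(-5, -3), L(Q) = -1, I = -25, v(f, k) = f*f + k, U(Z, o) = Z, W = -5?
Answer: 1050/17 ≈ 61.765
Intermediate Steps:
v(f, k) = k + f² (v(f, k) = f² + k = k + f²)
d(p) = -2*p/17 (d(p) = (p + p)/(10 - 27) = (2*p)/(-17) = (2*p)*(-1/17) = -2*p/17)
O(N) = 22 + N (O(N) = N + (-3 + (-5)²) = N + (-3 + 25) = N + 22 = 22 + N)
d(I)*O(L(W)) = (-2/17*(-25))*(22 - 1) = (50/17)*21 = 1050/17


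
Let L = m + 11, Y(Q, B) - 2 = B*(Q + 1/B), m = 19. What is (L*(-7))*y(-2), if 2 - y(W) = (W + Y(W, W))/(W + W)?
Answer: -1365/2 ≈ -682.50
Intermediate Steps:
Y(Q, B) = 2 + B*(Q + 1/B)
L = 30 (L = 19 + 11 = 30)
y(W) = 2 - (3 + W + W²)/(2*W) (y(W) = 2 - (W + (3 + W*W))/(W + W) = 2 - (W + (3 + W²))/(2*W) = 2 - (3 + W + W²)*1/(2*W) = 2 - (3 + W + W²)/(2*W))
(L*(-7))*y(-2) = (30*(-7))*((½)*(-3 - 1*(-2)² + 3*(-2))/(-2)) = -105*(-1)*(-3 - 1*4 - 6)/2 = -105*(-1)*(-3 - 4 - 6)/2 = -105*(-1)*(-13)/2 = -210*13/4 = -1365/2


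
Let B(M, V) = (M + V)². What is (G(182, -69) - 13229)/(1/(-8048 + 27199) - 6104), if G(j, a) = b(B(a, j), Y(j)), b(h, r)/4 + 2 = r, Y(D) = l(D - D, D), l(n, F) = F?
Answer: 239559859/116897703 ≈ 2.0493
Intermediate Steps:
Y(D) = D
b(h, r) = -8 + 4*r
G(j, a) = -8 + 4*j
(G(182, -69) - 13229)/(1/(-8048 + 27199) - 6104) = ((-8 + 4*182) - 13229)/(1/(-8048 + 27199) - 6104) = ((-8 + 728) - 13229)/(1/19151 - 6104) = (720 - 13229)/(1/19151 - 6104) = -12509/(-116897703/19151) = -12509*(-19151/116897703) = 239559859/116897703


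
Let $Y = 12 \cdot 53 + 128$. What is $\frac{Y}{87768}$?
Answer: $\frac{191}{21942} \approx 0.0087048$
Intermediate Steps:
$Y = 764$ ($Y = 636 + 128 = 764$)
$\frac{Y}{87768} = \frac{764}{87768} = 764 \cdot \frac{1}{87768} = \frac{191}{21942}$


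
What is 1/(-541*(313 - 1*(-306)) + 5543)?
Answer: -1/329336 ≈ -3.0364e-6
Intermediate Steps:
1/(-541*(313 - 1*(-306)) + 5543) = 1/(-541*(313 + 306) + 5543) = 1/(-541*619 + 5543) = 1/(-334879 + 5543) = 1/(-329336) = -1/329336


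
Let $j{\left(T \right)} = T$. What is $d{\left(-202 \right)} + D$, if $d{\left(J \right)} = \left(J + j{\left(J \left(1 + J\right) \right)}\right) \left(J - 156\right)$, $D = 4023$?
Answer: $-14459177$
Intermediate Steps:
$d{\left(J \right)} = \left(-156 + J\right) \left(J + J \left(1 + J\right)\right)$ ($d{\left(J \right)} = \left(J + J \left(1 + J\right)\right) \left(J - 156\right) = \left(J + J \left(1 + J\right)\right) \left(-156 + J\right) = \left(-156 + J\right) \left(J + J \left(1 + J\right)\right)$)
$d{\left(-202 \right)} + D = - 202 \left(-312 + \left(-202\right)^{2} - -31108\right) + 4023 = - 202 \left(-312 + 40804 + 31108\right) + 4023 = \left(-202\right) 71600 + 4023 = -14463200 + 4023 = -14459177$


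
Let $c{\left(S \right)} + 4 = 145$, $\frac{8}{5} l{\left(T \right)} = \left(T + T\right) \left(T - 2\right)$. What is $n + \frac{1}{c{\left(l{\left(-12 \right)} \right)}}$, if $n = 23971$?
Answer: $\frac{3379912}{141} \approx 23971.0$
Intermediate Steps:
$l{\left(T \right)} = \frac{5 T \left(-2 + T\right)}{4}$ ($l{\left(T \right)} = \frac{5 \left(T + T\right) \left(T - 2\right)}{8} = \frac{5 \cdot 2 T \left(-2 + T\right)}{8} = \frac{5 T \left(-2 + T\right)}{4}$)
$c{\left(S \right)} = 141$ ($c{\left(S \right)} = -4 + 145 = 141$)
$n + \frac{1}{c{\left(l{\left(-12 \right)} \right)}} = 23971 + \frac{1}{141} = \frac{3379912}{141}$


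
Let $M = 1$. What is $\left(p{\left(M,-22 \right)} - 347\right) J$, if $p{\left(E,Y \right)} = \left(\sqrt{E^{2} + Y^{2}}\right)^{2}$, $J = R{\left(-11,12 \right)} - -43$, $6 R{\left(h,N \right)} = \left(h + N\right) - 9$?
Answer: $5750$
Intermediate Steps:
$R{\left(h,N \right)} = - \frac{3}{2} + \frac{N}{6} + \frac{h}{6}$ ($R{\left(h,N \right)} = \frac{\left(h + N\right) - 9}{6} = \frac{\left(N + h\right) - 9}{6} = \frac{-9 + N + h}{6} = - \frac{3}{2} + \frac{N}{6} + \frac{h}{6}$)
$J = \frac{125}{3}$ ($J = \left(- \frac{3}{2} + \frac{1}{6} \cdot 12 + \frac{1}{6} \left(-11\right)\right) - -43 = \left(- \frac{3}{2} + 2 - \frac{11}{6}\right) + 43 = - \frac{4}{3} + 43 = \frac{125}{3} \approx 41.667$)
$p{\left(E,Y \right)} = E^{2} + Y^{2}$
$\left(p{\left(M,-22 \right)} - 347\right) J = \left(\left(1^{2} + \left(-22\right)^{2}\right) - 347\right) \frac{125}{3} = \left(\left(1 + 484\right) - 347\right) \frac{125}{3} = \left(485 - 347\right) \frac{125}{3} = 138 \cdot \frac{125}{3} = 5750$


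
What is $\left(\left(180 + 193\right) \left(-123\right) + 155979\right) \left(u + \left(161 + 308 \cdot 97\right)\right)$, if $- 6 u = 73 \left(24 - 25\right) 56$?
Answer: $3382088500$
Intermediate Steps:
$u = \frac{2044}{3}$ ($u = - \frac{73 \left(24 - 25\right) 56}{6} = - \frac{73 \left(-1\right) 56}{6} = - \frac{\left(-73\right) 56}{6} = \left(- \frac{1}{6}\right) \left(-4088\right) = \frac{2044}{3} \approx 681.33$)
$\left(\left(180 + 193\right) \left(-123\right) + 155979\right) \left(u + \left(161 + 308 \cdot 97\right)\right) = \left(\left(180 + 193\right) \left(-123\right) + 155979\right) \left(\frac{2044}{3} + \left(161 + 308 \cdot 97\right)\right) = \left(373 \left(-123\right) + 155979\right) \left(\frac{2044}{3} + \left(161 + 29876\right)\right) = \left(-45879 + 155979\right) \left(\frac{2044}{3} + 30037\right) = 110100 \cdot \frac{92155}{3} = 3382088500$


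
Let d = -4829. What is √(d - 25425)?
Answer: I*√30254 ≈ 173.94*I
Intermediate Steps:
√(d - 25425) = √(-4829 - 25425) = √(-30254) = I*√30254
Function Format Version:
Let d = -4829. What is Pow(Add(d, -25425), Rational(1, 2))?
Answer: Mul(I, Pow(30254, Rational(1, 2))) ≈ Mul(173.94, I)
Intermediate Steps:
Pow(Add(d, -25425), Rational(1, 2)) = Pow(Add(-4829, -25425), Rational(1, 2)) = Pow(-30254, Rational(1, 2)) = Mul(I, Pow(30254, Rational(1, 2)))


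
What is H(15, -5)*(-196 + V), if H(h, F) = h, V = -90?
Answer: -4290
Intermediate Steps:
H(15, -5)*(-196 + V) = 15*(-196 - 90) = 15*(-286) = -4290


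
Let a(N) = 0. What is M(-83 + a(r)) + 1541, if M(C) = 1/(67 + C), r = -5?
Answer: 24655/16 ≈ 1540.9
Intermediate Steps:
M(-83 + a(r)) + 1541 = 1/(67 + (-83 + 0)) + 1541 = 1/(67 - 83) + 1541 = 1/(-16) + 1541 = -1/16 + 1541 = 24655/16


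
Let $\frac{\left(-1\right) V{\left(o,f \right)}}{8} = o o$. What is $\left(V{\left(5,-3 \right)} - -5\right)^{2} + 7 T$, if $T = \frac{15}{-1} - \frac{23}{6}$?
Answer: $\frac{227359}{6} \approx 37893.0$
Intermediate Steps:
$V{\left(o,f \right)} = - 8 o^{2}$ ($V{\left(o,f \right)} = - 8 o o = - 8 o^{2}$)
$T = - \frac{113}{6}$ ($T = 15 \left(-1\right) - \frac{23}{6} = -15 - \frac{23}{6} = - \frac{113}{6} \approx -18.833$)
$\left(V{\left(5,-3 \right)} - -5\right)^{2} + 7 T = \left(- 8 \cdot 5^{2} - -5\right)^{2} + 7 \left(- \frac{113}{6}\right) = \left(\left(-8\right) 25 + 5\right)^{2} - \frac{791}{6} = \left(-200 + 5\right)^{2} - \frac{791}{6} = \left(-195\right)^{2} - \frac{791}{6} = 38025 - \frac{791}{6} = \frac{227359}{6}$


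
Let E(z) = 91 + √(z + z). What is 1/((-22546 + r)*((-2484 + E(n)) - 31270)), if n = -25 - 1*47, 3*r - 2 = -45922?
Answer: 11221/14298185099206 + 2*I/7149092549603 ≈ 7.8478e-10 + 2.7976e-13*I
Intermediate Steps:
r = -45920/3 (r = ⅔ + (⅓)*(-45922) = ⅔ - 45922/3 = -45920/3 ≈ -15307.)
n = -72 (n = -25 - 47 = -72)
E(z) = 91 + √2*√z (E(z) = 91 + √(2*z) = 91 + √2*√z)
1/((-22546 + r)*((-2484 + E(n)) - 31270)) = 1/((-22546 - 45920/3)*((-2484 + (91 + √2*√(-72))) - 31270)) = 1/((-113558/3)*((-2484 + (91 + √2*(6*I*√2))) - 31270)) = -3/(113558*((-2484 + (91 + 12*I)) - 31270)) = -3/(113558*((-2393 + 12*I) - 31270)) = -3*(-33663 - 12*I)/1133197713/113558 = -(-33663 - 12*I)/42894555297618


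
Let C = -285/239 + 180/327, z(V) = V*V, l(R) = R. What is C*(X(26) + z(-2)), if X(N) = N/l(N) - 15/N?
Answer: -1923375/677326 ≈ -2.8397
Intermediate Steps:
z(V) = V²
X(N) = 1 - 15/N (X(N) = N/N - 15/N = 1 - 15/N)
C = -16725/26051 (C = -285*1/239 + 180*(1/327) = -285/239 + 60/109 = -16725/26051 ≈ -0.64201)
C*(X(26) + z(-2)) = -16725*((-15 + 26)/26 + (-2)²)/26051 = -16725*((1/26)*11 + 4)/26051 = -16725*(11/26 + 4)/26051 = -16725/26051*115/26 = -1923375/677326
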